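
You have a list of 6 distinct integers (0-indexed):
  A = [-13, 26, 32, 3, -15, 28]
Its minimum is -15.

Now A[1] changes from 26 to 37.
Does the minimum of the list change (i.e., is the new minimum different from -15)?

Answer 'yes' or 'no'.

Old min = -15
Change: A[1] 26 -> 37
Changed element was NOT the min; min changes only if 37 < -15.
New min = -15; changed? no

Answer: no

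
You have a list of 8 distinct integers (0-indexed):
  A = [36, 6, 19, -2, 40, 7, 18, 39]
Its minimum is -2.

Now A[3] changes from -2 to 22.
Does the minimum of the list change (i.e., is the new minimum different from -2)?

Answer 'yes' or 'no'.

Old min = -2
Change: A[3] -2 -> 22
Changed element was the min; new min must be rechecked.
New min = 6; changed? yes

Answer: yes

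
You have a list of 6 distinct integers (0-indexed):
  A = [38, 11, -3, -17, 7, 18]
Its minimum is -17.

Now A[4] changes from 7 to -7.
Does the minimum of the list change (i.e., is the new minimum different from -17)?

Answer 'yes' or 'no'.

Old min = -17
Change: A[4] 7 -> -7
Changed element was NOT the min; min changes only if -7 < -17.
New min = -17; changed? no

Answer: no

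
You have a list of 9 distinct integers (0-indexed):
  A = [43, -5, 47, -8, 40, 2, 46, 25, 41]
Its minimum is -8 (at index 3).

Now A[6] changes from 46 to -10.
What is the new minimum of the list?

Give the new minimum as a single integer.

Old min = -8 (at index 3)
Change: A[6] 46 -> -10
Changed element was NOT the old min.
  New min = min(old_min, new_val) = min(-8, -10) = -10

Answer: -10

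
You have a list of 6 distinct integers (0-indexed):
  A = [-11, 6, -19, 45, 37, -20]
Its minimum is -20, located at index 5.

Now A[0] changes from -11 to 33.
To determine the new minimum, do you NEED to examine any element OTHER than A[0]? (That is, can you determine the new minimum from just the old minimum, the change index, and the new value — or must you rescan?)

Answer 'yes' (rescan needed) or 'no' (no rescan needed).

Old min = -20 at index 5
Change at index 0: -11 -> 33
Index 0 was NOT the min. New min = min(-20, 33). No rescan of other elements needed.
Needs rescan: no

Answer: no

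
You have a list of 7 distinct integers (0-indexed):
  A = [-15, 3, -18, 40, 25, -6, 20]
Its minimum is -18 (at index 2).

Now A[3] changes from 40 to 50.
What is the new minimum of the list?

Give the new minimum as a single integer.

Answer: -18

Derivation:
Old min = -18 (at index 2)
Change: A[3] 40 -> 50
Changed element was NOT the old min.
  New min = min(old_min, new_val) = min(-18, 50) = -18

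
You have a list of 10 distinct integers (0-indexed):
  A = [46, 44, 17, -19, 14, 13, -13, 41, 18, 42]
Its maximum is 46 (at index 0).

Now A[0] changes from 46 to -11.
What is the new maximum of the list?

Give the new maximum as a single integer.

Answer: 44

Derivation:
Old max = 46 (at index 0)
Change: A[0] 46 -> -11
Changed element WAS the max -> may need rescan.
  Max of remaining elements: 44
  New max = max(-11, 44) = 44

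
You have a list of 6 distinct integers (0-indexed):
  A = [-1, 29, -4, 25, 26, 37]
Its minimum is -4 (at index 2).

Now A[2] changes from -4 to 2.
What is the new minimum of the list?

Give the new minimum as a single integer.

Old min = -4 (at index 2)
Change: A[2] -4 -> 2
Changed element WAS the min. Need to check: is 2 still <= all others?
  Min of remaining elements: -1
  New min = min(2, -1) = -1

Answer: -1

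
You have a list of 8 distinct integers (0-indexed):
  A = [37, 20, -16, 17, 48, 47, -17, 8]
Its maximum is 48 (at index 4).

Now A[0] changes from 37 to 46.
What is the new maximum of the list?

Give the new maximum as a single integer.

Old max = 48 (at index 4)
Change: A[0] 37 -> 46
Changed element was NOT the old max.
  New max = max(old_max, new_val) = max(48, 46) = 48

Answer: 48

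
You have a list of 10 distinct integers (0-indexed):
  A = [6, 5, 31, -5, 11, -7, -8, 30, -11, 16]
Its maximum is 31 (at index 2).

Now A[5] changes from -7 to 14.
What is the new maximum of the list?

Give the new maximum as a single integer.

Old max = 31 (at index 2)
Change: A[5] -7 -> 14
Changed element was NOT the old max.
  New max = max(old_max, new_val) = max(31, 14) = 31

Answer: 31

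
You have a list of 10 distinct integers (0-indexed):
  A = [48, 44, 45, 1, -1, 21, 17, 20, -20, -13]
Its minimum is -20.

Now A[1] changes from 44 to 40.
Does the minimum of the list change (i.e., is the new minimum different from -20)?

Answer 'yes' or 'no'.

Old min = -20
Change: A[1] 44 -> 40
Changed element was NOT the min; min changes only if 40 < -20.
New min = -20; changed? no

Answer: no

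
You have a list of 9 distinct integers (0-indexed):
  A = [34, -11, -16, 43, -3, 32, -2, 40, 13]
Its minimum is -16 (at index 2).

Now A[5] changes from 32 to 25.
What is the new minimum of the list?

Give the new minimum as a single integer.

Answer: -16

Derivation:
Old min = -16 (at index 2)
Change: A[5] 32 -> 25
Changed element was NOT the old min.
  New min = min(old_min, new_val) = min(-16, 25) = -16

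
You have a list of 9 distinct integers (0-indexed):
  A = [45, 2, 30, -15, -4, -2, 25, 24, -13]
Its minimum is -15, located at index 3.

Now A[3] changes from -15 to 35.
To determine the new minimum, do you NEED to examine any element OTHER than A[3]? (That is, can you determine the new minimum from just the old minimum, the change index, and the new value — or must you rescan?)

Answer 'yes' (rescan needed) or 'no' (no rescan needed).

Answer: yes

Derivation:
Old min = -15 at index 3
Change at index 3: -15 -> 35
Index 3 WAS the min and new value 35 > old min -15. Must rescan other elements to find the new min.
Needs rescan: yes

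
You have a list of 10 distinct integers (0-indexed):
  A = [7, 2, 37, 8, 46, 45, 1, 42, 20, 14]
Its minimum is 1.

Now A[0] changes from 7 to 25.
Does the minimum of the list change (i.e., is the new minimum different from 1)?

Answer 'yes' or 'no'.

Answer: no

Derivation:
Old min = 1
Change: A[0] 7 -> 25
Changed element was NOT the min; min changes only if 25 < 1.
New min = 1; changed? no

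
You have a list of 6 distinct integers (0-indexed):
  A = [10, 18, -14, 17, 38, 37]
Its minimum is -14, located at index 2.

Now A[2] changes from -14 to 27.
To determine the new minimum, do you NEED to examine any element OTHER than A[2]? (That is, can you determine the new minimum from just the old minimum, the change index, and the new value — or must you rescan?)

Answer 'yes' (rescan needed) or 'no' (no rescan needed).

Answer: yes

Derivation:
Old min = -14 at index 2
Change at index 2: -14 -> 27
Index 2 WAS the min and new value 27 > old min -14. Must rescan other elements to find the new min.
Needs rescan: yes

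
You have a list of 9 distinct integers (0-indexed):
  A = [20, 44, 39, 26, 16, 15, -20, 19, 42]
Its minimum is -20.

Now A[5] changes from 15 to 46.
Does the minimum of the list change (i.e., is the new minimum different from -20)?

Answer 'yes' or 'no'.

Old min = -20
Change: A[5] 15 -> 46
Changed element was NOT the min; min changes only if 46 < -20.
New min = -20; changed? no

Answer: no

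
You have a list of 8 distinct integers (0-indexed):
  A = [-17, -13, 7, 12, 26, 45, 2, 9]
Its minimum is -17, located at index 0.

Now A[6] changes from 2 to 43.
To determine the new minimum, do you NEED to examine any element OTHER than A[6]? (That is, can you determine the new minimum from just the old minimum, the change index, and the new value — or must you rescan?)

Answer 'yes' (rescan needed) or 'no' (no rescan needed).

Answer: no

Derivation:
Old min = -17 at index 0
Change at index 6: 2 -> 43
Index 6 was NOT the min. New min = min(-17, 43). No rescan of other elements needed.
Needs rescan: no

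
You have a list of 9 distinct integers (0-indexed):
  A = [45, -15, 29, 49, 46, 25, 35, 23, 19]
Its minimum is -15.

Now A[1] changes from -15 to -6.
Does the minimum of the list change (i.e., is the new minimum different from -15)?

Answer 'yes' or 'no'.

Answer: yes

Derivation:
Old min = -15
Change: A[1] -15 -> -6
Changed element was the min; new min must be rechecked.
New min = -6; changed? yes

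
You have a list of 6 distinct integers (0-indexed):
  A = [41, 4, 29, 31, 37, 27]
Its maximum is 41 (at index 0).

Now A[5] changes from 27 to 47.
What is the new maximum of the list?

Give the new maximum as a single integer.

Answer: 47

Derivation:
Old max = 41 (at index 0)
Change: A[5] 27 -> 47
Changed element was NOT the old max.
  New max = max(old_max, new_val) = max(41, 47) = 47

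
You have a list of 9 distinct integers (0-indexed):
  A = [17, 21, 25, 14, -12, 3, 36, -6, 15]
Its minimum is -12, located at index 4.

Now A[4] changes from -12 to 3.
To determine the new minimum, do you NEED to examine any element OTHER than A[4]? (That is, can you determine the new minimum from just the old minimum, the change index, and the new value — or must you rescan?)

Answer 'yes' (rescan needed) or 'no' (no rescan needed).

Old min = -12 at index 4
Change at index 4: -12 -> 3
Index 4 WAS the min and new value 3 > old min -12. Must rescan other elements to find the new min.
Needs rescan: yes

Answer: yes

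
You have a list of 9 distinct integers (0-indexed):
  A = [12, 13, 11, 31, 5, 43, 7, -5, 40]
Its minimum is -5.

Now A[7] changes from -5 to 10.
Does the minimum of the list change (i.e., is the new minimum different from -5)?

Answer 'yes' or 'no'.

Old min = -5
Change: A[7] -5 -> 10
Changed element was the min; new min must be rechecked.
New min = 5; changed? yes

Answer: yes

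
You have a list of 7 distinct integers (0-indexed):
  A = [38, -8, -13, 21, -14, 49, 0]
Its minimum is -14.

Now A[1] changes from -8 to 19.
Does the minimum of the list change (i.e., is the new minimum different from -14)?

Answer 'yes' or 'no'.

Old min = -14
Change: A[1] -8 -> 19
Changed element was NOT the min; min changes only if 19 < -14.
New min = -14; changed? no

Answer: no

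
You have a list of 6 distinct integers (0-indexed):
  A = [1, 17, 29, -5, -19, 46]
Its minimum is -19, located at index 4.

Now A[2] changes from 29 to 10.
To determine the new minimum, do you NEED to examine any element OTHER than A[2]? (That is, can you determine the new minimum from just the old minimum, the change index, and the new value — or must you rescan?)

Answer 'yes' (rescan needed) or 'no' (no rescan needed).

Answer: no

Derivation:
Old min = -19 at index 4
Change at index 2: 29 -> 10
Index 2 was NOT the min. New min = min(-19, 10). No rescan of other elements needed.
Needs rescan: no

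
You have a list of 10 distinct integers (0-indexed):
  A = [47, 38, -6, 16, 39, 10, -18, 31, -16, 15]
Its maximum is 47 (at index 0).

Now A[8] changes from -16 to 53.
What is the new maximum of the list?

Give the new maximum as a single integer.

Old max = 47 (at index 0)
Change: A[8] -16 -> 53
Changed element was NOT the old max.
  New max = max(old_max, new_val) = max(47, 53) = 53

Answer: 53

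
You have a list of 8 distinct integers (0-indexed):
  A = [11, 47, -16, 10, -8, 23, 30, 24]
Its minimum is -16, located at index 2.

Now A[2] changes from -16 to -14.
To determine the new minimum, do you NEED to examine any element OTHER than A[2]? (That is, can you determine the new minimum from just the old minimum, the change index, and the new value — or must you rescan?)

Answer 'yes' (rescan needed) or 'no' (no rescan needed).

Old min = -16 at index 2
Change at index 2: -16 -> -14
Index 2 WAS the min and new value -14 > old min -16. Must rescan other elements to find the new min.
Needs rescan: yes

Answer: yes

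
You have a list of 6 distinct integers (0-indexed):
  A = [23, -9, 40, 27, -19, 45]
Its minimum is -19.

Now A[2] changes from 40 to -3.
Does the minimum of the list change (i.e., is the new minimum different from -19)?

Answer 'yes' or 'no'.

Answer: no

Derivation:
Old min = -19
Change: A[2] 40 -> -3
Changed element was NOT the min; min changes only if -3 < -19.
New min = -19; changed? no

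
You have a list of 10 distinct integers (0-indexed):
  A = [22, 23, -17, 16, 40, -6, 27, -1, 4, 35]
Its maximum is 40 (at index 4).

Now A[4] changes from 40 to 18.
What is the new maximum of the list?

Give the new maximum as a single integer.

Old max = 40 (at index 4)
Change: A[4] 40 -> 18
Changed element WAS the max -> may need rescan.
  Max of remaining elements: 35
  New max = max(18, 35) = 35

Answer: 35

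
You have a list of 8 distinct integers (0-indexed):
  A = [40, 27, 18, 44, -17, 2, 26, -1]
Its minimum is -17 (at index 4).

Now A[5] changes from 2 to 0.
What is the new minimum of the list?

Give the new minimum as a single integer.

Answer: -17

Derivation:
Old min = -17 (at index 4)
Change: A[5] 2 -> 0
Changed element was NOT the old min.
  New min = min(old_min, new_val) = min(-17, 0) = -17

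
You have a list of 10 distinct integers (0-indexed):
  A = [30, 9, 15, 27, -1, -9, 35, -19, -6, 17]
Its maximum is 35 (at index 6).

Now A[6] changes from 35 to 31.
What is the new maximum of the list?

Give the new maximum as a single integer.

Old max = 35 (at index 6)
Change: A[6] 35 -> 31
Changed element WAS the max -> may need rescan.
  Max of remaining elements: 30
  New max = max(31, 30) = 31

Answer: 31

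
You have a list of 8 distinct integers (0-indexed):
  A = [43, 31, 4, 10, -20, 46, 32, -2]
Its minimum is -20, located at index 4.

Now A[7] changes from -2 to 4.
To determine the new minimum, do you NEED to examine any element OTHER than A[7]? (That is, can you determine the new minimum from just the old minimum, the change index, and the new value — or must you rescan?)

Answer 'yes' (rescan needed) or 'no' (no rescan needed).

Old min = -20 at index 4
Change at index 7: -2 -> 4
Index 7 was NOT the min. New min = min(-20, 4). No rescan of other elements needed.
Needs rescan: no

Answer: no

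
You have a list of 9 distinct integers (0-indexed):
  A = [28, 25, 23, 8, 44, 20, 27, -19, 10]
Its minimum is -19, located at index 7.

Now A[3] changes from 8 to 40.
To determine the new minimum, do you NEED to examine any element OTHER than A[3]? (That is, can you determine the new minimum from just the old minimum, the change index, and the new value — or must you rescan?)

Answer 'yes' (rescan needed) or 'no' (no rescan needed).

Answer: no

Derivation:
Old min = -19 at index 7
Change at index 3: 8 -> 40
Index 3 was NOT the min. New min = min(-19, 40). No rescan of other elements needed.
Needs rescan: no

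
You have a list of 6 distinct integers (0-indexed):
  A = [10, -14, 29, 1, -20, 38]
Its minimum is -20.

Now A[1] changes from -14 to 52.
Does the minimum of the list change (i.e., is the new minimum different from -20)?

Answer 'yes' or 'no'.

Answer: no

Derivation:
Old min = -20
Change: A[1] -14 -> 52
Changed element was NOT the min; min changes only if 52 < -20.
New min = -20; changed? no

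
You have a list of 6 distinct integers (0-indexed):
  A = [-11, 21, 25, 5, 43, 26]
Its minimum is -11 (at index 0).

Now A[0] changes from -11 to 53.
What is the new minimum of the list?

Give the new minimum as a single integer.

Answer: 5

Derivation:
Old min = -11 (at index 0)
Change: A[0] -11 -> 53
Changed element WAS the min. Need to check: is 53 still <= all others?
  Min of remaining elements: 5
  New min = min(53, 5) = 5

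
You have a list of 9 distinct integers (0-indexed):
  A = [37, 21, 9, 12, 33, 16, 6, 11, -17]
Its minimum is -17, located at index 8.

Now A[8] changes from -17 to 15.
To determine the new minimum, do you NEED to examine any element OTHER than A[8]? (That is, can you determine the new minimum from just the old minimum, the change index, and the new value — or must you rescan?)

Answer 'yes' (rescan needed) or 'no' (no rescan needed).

Old min = -17 at index 8
Change at index 8: -17 -> 15
Index 8 WAS the min and new value 15 > old min -17. Must rescan other elements to find the new min.
Needs rescan: yes

Answer: yes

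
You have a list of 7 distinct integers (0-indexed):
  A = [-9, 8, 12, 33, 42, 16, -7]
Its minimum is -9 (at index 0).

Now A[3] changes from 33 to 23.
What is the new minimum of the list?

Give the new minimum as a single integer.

Old min = -9 (at index 0)
Change: A[3] 33 -> 23
Changed element was NOT the old min.
  New min = min(old_min, new_val) = min(-9, 23) = -9

Answer: -9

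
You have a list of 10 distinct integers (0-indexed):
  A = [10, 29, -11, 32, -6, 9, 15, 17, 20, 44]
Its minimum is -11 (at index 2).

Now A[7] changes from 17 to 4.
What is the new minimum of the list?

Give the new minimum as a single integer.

Old min = -11 (at index 2)
Change: A[7] 17 -> 4
Changed element was NOT the old min.
  New min = min(old_min, new_val) = min(-11, 4) = -11

Answer: -11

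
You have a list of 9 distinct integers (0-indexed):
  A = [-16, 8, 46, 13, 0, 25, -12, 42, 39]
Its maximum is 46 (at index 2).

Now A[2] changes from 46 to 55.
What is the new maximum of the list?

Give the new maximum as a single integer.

Old max = 46 (at index 2)
Change: A[2] 46 -> 55
Changed element WAS the max -> may need rescan.
  Max of remaining elements: 42
  New max = max(55, 42) = 55

Answer: 55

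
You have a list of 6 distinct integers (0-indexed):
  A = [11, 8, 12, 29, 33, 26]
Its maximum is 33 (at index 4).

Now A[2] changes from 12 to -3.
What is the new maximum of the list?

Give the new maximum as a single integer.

Old max = 33 (at index 4)
Change: A[2] 12 -> -3
Changed element was NOT the old max.
  New max = max(old_max, new_val) = max(33, -3) = 33

Answer: 33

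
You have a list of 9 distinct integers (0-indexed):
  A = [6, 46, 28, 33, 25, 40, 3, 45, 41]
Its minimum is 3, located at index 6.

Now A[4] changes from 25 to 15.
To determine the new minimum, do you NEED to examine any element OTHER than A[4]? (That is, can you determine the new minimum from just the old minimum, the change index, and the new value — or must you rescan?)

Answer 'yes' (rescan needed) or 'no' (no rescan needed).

Old min = 3 at index 6
Change at index 4: 25 -> 15
Index 4 was NOT the min. New min = min(3, 15). No rescan of other elements needed.
Needs rescan: no

Answer: no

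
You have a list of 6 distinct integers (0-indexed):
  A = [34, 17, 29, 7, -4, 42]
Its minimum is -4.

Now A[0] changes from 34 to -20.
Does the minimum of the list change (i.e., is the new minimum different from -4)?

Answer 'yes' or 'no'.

Old min = -4
Change: A[0] 34 -> -20
Changed element was NOT the min; min changes only if -20 < -4.
New min = -20; changed? yes

Answer: yes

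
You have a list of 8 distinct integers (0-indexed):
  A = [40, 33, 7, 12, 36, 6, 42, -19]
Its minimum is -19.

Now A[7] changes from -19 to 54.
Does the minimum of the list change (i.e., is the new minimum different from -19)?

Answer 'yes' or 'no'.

Answer: yes

Derivation:
Old min = -19
Change: A[7] -19 -> 54
Changed element was the min; new min must be rechecked.
New min = 6; changed? yes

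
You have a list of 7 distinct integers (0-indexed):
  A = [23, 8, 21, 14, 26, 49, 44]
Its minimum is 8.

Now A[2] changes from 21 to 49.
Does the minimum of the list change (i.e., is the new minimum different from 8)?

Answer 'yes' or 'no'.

Answer: no

Derivation:
Old min = 8
Change: A[2] 21 -> 49
Changed element was NOT the min; min changes only if 49 < 8.
New min = 8; changed? no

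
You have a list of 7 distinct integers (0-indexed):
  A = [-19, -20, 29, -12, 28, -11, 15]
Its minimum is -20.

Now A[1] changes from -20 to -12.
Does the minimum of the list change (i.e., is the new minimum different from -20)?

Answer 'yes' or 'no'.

Old min = -20
Change: A[1] -20 -> -12
Changed element was the min; new min must be rechecked.
New min = -19; changed? yes

Answer: yes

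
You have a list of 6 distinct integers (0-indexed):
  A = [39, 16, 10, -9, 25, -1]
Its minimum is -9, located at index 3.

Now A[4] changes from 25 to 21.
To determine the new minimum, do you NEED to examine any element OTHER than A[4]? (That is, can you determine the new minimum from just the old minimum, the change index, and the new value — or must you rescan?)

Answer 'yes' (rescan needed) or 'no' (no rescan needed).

Old min = -9 at index 3
Change at index 4: 25 -> 21
Index 4 was NOT the min. New min = min(-9, 21). No rescan of other elements needed.
Needs rescan: no

Answer: no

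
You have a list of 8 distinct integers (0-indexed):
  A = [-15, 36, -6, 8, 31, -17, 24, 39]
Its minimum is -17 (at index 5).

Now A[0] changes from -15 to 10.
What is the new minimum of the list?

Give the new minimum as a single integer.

Answer: -17

Derivation:
Old min = -17 (at index 5)
Change: A[0] -15 -> 10
Changed element was NOT the old min.
  New min = min(old_min, new_val) = min(-17, 10) = -17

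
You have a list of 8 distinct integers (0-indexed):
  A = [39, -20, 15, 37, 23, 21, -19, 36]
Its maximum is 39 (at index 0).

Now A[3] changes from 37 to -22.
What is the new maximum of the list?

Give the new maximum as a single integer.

Answer: 39

Derivation:
Old max = 39 (at index 0)
Change: A[3] 37 -> -22
Changed element was NOT the old max.
  New max = max(old_max, new_val) = max(39, -22) = 39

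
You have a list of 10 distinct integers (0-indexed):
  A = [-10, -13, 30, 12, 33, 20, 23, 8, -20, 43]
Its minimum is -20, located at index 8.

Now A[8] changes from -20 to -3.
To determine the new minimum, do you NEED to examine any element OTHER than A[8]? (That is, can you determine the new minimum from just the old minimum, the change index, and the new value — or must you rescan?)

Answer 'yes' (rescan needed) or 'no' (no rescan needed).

Old min = -20 at index 8
Change at index 8: -20 -> -3
Index 8 WAS the min and new value -3 > old min -20. Must rescan other elements to find the new min.
Needs rescan: yes

Answer: yes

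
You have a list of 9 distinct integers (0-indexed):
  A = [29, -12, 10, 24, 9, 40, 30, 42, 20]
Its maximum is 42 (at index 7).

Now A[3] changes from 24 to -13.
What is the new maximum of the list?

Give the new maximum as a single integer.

Answer: 42

Derivation:
Old max = 42 (at index 7)
Change: A[3] 24 -> -13
Changed element was NOT the old max.
  New max = max(old_max, new_val) = max(42, -13) = 42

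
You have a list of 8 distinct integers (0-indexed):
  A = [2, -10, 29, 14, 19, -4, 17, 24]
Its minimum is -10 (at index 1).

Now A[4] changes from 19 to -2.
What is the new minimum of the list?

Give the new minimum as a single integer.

Answer: -10

Derivation:
Old min = -10 (at index 1)
Change: A[4] 19 -> -2
Changed element was NOT the old min.
  New min = min(old_min, new_val) = min(-10, -2) = -10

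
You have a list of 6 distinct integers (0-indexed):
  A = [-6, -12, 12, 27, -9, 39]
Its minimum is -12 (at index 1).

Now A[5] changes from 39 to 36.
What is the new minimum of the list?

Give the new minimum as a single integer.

Old min = -12 (at index 1)
Change: A[5] 39 -> 36
Changed element was NOT the old min.
  New min = min(old_min, new_val) = min(-12, 36) = -12

Answer: -12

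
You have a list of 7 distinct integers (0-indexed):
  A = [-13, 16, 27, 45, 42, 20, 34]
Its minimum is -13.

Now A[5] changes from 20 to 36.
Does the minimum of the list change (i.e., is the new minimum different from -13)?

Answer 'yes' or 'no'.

Old min = -13
Change: A[5] 20 -> 36
Changed element was NOT the min; min changes only if 36 < -13.
New min = -13; changed? no

Answer: no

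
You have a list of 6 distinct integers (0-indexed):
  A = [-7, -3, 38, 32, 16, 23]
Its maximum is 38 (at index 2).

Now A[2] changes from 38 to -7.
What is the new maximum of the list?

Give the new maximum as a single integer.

Answer: 32

Derivation:
Old max = 38 (at index 2)
Change: A[2] 38 -> -7
Changed element WAS the max -> may need rescan.
  Max of remaining elements: 32
  New max = max(-7, 32) = 32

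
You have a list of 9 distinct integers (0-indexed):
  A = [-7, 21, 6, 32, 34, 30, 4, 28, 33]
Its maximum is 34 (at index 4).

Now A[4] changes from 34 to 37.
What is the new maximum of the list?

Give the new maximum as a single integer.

Old max = 34 (at index 4)
Change: A[4] 34 -> 37
Changed element WAS the max -> may need rescan.
  Max of remaining elements: 33
  New max = max(37, 33) = 37

Answer: 37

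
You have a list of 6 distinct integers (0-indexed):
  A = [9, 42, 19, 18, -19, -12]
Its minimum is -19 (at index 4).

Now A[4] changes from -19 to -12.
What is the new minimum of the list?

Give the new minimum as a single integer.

Answer: -12

Derivation:
Old min = -19 (at index 4)
Change: A[4] -19 -> -12
Changed element WAS the min. Need to check: is -12 still <= all others?
  Min of remaining elements: -12
  New min = min(-12, -12) = -12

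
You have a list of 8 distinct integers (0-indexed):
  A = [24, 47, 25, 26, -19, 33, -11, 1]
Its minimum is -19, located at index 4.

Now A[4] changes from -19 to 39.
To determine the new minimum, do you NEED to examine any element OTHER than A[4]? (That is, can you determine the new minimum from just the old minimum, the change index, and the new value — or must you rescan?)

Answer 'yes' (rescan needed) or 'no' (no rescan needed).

Old min = -19 at index 4
Change at index 4: -19 -> 39
Index 4 WAS the min and new value 39 > old min -19. Must rescan other elements to find the new min.
Needs rescan: yes

Answer: yes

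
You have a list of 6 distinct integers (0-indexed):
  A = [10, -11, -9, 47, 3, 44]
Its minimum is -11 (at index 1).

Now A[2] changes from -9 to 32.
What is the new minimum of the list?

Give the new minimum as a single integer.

Old min = -11 (at index 1)
Change: A[2] -9 -> 32
Changed element was NOT the old min.
  New min = min(old_min, new_val) = min(-11, 32) = -11

Answer: -11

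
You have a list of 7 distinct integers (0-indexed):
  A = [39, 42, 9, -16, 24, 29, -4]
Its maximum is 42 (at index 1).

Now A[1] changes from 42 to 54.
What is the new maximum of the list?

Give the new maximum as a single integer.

Answer: 54

Derivation:
Old max = 42 (at index 1)
Change: A[1] 42 -> 54
Changed element WAS the max -> may need rescan.
  Max of remaining elements: 39
  New max = max(54, 39) = 54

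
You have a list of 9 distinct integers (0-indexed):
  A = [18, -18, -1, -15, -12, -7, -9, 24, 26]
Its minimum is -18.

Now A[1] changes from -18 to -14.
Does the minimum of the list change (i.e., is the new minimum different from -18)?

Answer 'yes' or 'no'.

Answer: yes

Derivation:
Old min = -18
Change: A[1] -18 -> -14
Changed element was the min; new min must be rechecked.
New min = -15; changed? yes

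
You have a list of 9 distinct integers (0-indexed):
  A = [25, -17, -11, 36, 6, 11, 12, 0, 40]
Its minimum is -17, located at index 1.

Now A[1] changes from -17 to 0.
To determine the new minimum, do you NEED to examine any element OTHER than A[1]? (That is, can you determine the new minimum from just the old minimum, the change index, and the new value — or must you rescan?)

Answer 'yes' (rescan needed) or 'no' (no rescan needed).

Answer: yes

Derivation:
Old min = -17 at index 1
Change at index 1: -17 -> 0
Index 1 WAS the min and new value 0 > old min -17. Must rescan other elements to find the new min.
Needs rescan: yes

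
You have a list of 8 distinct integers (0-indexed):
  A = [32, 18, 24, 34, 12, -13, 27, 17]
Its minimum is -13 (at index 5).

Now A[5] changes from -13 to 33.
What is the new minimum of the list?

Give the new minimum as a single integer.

Answer: 12

Derivation:
Old min = -13 (at index 5)
Change: A[5] -13 -> 33
Changed element WAS the min. Need to check: is 33 still <= all others?
  Min of remaining elements: 12
  New min = min(33, 12) = 12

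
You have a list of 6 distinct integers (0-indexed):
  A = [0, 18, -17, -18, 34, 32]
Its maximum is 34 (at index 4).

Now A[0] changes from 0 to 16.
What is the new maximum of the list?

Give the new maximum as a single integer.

Old max = 34 (at index 4)
Change: A[0] 0 -> 16
Changed element was NOT the old max.
  New max = max(old_max, new_val) = max(34, 16) = 34

Answer: 34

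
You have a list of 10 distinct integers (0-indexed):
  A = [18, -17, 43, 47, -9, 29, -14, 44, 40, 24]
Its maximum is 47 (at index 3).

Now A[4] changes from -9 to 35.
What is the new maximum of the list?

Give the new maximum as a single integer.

Answer: 47

Derivation:
Old max = 47 (at index 3)
Change: A[4] -9 -> 35
Changed element was NOT the old max.
  New max = max(old_max, new_val) = max(47, 35) = 47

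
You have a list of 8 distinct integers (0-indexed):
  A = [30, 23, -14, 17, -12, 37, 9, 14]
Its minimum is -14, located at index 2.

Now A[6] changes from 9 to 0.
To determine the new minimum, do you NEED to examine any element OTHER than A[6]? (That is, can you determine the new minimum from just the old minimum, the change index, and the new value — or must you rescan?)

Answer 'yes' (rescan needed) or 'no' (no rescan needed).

Answer: no

Derivation:
Old min = -14 at index 2
Change at index 6: 9 -> 0
Index 6 was NOT the min. New min = min(-14, 0). No rescan of other elements needed.
Needs rescan: no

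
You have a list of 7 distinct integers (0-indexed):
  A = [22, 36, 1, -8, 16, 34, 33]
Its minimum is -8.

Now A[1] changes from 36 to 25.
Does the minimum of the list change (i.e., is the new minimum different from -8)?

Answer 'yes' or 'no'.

Answer: no

Derivation:
Old min = -8
Change: A[1] 36 -> 25
Changed element was NOT the min; min changes only if 25 < -8.
New min = -8; changed? no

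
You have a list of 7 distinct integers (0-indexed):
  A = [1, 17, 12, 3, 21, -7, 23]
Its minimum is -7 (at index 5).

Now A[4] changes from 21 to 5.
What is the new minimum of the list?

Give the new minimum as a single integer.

Answer: -7

Derivation:
Old min = -7 (at index 5)
Change: A[4] 21 -> 5
Changed element was NOT the old min.
  New min = min(old_min, new_val) = min(-7, 5) = -7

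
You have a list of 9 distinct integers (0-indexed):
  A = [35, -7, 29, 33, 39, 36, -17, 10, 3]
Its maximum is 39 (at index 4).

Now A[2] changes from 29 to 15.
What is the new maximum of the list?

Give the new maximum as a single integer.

Answer: 39

Derivation:
Old max = 39 (at index 4)
Change: A[2] 29 -> 15
Changed element was NOT the old max.
  New max = max(old_max, new_val) = max(39, 15) = 39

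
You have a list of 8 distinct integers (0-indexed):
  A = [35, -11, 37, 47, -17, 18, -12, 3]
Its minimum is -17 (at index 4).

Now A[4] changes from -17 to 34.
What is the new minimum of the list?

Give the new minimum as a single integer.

Old min = -17 (at index 4)
Change: A[4] -17 -> 34
Changed element WAS the min. Need to check: is 34 still <= all others?
  Min of remaining elements: -12
  New min = min(34, -12) = -12

Answer: -12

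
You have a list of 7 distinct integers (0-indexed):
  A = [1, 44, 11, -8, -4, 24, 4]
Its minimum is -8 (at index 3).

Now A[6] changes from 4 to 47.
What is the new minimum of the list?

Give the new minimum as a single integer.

Answer: -8

Derivation:
Old min = -8 (at index 3)
Change: A[6] 4 -> 47
Changed element was NOT the old min.
  New min = min(old_min, new_val) = min(-8, 47) = -8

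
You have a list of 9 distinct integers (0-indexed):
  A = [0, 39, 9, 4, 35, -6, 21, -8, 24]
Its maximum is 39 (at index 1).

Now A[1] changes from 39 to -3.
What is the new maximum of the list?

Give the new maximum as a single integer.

Answer: 35

Derivation:
Old max = 39 (at index 1)
Change: A[1] 39 -> -3
Changed element WAS the max -> may need rescan.
  Max of remaining elements: 35
  New max = max(-3, 35) = 35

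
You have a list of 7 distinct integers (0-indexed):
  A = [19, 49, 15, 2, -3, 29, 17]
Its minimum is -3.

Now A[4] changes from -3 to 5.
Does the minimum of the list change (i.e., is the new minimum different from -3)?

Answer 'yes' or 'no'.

Answer: yes

Derivation:
Old min = -3
Change: A[4] -3 -> 5
Changed element was the min; new min must be rechecked.
New min = 2; changed? yes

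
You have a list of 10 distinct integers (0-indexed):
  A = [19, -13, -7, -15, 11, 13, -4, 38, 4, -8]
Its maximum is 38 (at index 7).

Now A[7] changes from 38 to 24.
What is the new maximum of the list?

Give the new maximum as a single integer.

Old max = 38 (at index 7)
Change: A[7] 38 -> 24
Changed element WAS the max -> may need rescan.
  Max of remaining elements: 19
  New max = max(24, 19) = 24

Answer: 24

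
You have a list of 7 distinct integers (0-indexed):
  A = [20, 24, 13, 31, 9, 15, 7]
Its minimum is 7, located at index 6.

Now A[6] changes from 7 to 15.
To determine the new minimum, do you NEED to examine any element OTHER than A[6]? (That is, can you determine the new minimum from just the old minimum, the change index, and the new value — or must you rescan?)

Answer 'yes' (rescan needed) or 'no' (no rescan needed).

Answer: yes

Derivation:
Old min = 7 at index 6
Change at index 6: 7 -> 15
Index 6 WAS the min and new value 15 > old min 7. Must rescan other elements to find the new min.
Needs rescan: yes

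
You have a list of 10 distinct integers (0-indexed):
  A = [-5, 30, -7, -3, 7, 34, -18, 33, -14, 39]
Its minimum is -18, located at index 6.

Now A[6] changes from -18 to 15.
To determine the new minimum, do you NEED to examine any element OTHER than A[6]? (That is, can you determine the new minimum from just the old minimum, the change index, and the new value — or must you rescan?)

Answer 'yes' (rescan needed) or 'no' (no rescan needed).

Old min = -18 at index 6
Change at index 6: -18 -> 15
Index 6 WAS the min and new value 15 > old min -18. Must rescan other elements to find the new min.
Needs rescan: yes

Answer: yes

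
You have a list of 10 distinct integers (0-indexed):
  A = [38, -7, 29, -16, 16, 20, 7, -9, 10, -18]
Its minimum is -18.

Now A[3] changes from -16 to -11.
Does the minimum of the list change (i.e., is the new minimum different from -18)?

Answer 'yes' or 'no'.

Answer: no

Derivation:
Old min = -18
Change: A[3] -16 -> -11
Changed element was NOT the min; min changes only if -11 < -18.
New min = -18; changed? no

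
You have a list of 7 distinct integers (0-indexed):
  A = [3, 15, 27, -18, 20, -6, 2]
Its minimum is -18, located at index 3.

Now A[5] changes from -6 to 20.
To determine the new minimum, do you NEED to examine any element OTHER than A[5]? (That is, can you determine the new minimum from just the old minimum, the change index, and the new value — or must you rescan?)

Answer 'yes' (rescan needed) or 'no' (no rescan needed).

Answer: no

Derivation:
Old min = -18 at index 3
Change at index 5: -6 -> 20
Index 5 was NOT the min. New min = min(-18, 20). No rescan of other elements needed.
Needs rescan: no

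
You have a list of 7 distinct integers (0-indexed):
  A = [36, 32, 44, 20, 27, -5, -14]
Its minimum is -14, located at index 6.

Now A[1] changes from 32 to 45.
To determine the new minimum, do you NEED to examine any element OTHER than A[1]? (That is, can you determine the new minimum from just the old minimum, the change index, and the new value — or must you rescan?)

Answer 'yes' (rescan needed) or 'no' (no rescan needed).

Answer: no

Derivation:
Old min = -14 at index 6
Change at index 1: 32 -> 45
Index 1 was NOT the min. New min = min(-14, 45). No rescan of other elements needed.
Needs rescan: no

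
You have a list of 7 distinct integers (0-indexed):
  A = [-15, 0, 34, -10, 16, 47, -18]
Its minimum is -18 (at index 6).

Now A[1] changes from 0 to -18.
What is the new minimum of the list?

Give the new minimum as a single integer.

Answer: -18

Derivation:
Old min = -18 (at index 6)
Change: A[1] 0 -> -18
Changed element was NOT the old min.
  New min = min(old_min, new_val) = min(-18, -18) = -18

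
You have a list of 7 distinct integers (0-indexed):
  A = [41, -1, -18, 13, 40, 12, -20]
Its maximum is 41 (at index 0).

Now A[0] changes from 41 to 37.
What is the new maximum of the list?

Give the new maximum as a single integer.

Answer: 40

Derivation:
Old max = 41 (at index 0)
Change: A[0] 41 -> 37
Changed element WAS the max -> may need rescan.
  Max of remaining elements: 40
  New max = max(37, 40) = 40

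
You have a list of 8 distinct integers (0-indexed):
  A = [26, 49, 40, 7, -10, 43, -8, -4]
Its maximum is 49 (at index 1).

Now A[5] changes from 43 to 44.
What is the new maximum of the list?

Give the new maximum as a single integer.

Answer: 49

Derivation:
Old max = 49 (at index 1)
Change: A[5] 43 -> 44
Changed element was NOT the old max.
  New max = max(old_max, new_val) = max(49, 44) = 49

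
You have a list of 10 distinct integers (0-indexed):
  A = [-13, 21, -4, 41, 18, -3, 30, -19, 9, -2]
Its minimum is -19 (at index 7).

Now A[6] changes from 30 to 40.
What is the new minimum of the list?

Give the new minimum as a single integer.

Old min = -19 (at index 7)
Change: A[6] 30 -> 40
Changed element was NOT the old min.
  New min = min(old_min, new_val) = min(-19, 40) = -19

Answer: -19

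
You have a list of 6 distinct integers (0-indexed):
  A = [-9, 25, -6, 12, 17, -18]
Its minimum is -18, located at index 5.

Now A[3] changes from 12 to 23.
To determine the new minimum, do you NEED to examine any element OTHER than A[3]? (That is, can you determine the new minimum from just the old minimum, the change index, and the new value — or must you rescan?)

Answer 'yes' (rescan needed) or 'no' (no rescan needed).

Old min = -18 at index 5
Change at index 3: 12 -> 23
Index 3 was NOT the min. New min = min(-18, 23). No rescan of other elements needed.
Needs rescan: no

Answer: no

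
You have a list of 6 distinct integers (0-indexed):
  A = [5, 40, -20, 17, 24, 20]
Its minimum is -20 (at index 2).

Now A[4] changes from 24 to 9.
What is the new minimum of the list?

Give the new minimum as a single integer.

Answer: -20

Derivation:
Old min = -20 (at index 2)
Change: A[4] 24 -> 9
Changed element was NOT the old min.
  New min = min(old_min, new_val) = min(-20, 9) = -20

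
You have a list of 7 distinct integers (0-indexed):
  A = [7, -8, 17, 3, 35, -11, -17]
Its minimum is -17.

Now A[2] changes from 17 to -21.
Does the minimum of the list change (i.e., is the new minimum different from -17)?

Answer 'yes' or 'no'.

Answer: yes

Derivation:
Old min = -17
Change: A[2] 17 -> -21
Changed element was NOT the min; min changes only if -21 < -17.
New min = -21; changed? yes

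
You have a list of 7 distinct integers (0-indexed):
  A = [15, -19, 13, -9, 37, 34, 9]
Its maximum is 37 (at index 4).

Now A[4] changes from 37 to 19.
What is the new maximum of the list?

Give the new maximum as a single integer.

Answer: 34

Derivation:
Old max = 37 (at index 4)
Change: A[4] 37 -> 19
Changed element WAS the max -> may need rescan.
  Max of remaining elements: 34
  New max = max(19, 34) = 34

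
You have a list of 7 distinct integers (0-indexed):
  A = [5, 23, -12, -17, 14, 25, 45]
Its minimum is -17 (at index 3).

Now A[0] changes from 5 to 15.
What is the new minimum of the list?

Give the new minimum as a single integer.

Old min = -17 (at index 3)
Change: A[0] 5 -> 15
Changed element was NOT the old min.
  New min = min(old_min, new_val) = min(-17, 15) = -17

Answer: -17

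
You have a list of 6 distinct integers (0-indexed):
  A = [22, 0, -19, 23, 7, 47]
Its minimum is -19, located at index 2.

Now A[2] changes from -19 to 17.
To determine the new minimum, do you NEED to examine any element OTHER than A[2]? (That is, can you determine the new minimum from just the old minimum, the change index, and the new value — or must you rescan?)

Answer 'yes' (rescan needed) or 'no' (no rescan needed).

Answer: yes

Derivation:
Old min = -19 at index 2
Change at index 2: -19 -> 17
Index 2 WAS the min and new value 17 > old min -19. Must rescan other elements to find the new min.
Needs rescan: yes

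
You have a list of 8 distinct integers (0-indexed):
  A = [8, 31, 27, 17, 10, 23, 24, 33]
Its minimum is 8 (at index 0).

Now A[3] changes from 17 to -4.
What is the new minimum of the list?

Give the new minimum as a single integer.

Answer: -4

Derivation:
Old min = 8 (at index 0)
Change: A[3] 17 -> -4
Changed element was NOT the old min.
  New min = min(old_min, new_val) = min(8, -4) = -4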